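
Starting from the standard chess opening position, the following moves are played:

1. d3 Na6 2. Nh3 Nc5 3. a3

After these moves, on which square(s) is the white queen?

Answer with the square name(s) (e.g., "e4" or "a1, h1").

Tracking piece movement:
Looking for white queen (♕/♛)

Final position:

  a b c d e f g h
  ─────────────────
8│♜ · ♝ ♛ ♚ ♝ ♞ ♜│8
7│♟ ♟ ♟ ♟ ♟ ♟ ♟ ♟│7
6│· · · · · · · ·│6
5│· · ♞ · · · · ·│5
4│· · · · · · · ·│4
3│♙ · · ♙ · · · ♘│3
2│· ♙ ♙ · ♙ ♙ ♙ ♙│2
1│♖ ♘ ♗ ♕ ♔ ♗ · ♖│1
  ─────────────────
  a b c d e f g h


d1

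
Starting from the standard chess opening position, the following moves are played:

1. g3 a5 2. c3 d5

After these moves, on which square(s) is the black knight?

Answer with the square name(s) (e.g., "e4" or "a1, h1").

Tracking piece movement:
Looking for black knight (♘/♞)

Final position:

  a b c d e f g h
  ─────────────────
8│♜ ♞ ♝ ♛ ♚ ♝ ♞ ♜│8
7│· ♟ ♟ · ♟ ♟ ♟ ♟│7
6│· · · · · · · ·│6
5│♟ · · ♟ · · · ·│5
4│· · · · · · · ·│4
3│· · ♙ · · · ♙ ·│3
2│♙ ♙ · ♙ ♙ ♙ · ♙│2
1│♖ ♘ ♗ ♕ ♔ ♗ ♘ ♖│1
  ─────────────────
  a b c d e f g h


b8, g8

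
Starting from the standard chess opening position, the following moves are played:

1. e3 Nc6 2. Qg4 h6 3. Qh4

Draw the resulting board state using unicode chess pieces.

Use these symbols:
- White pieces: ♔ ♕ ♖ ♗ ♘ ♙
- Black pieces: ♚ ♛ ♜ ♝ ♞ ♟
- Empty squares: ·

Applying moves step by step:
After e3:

♜ ♞ ♝ ♛ ♚ ♝ ♞ ♜
♟ ♟ ♟ ♟ ♟ ♟ ♟ ♟
· · · · · · · ·
· · · · · · · ·
· · · · · · · ·
· · · · ♙ · · ·
♙ ♙ ♙ ♙ · ♙ ♙ ♙
♖ ♘ ♗ ♕ ♔ ♗ ♘ ♖


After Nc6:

♜ · ♝ ♛ ♚ ♝ ♞ ♜
♟ ♟ ♟ ♟ ♟ ♟ ♟ ♟
· · ♞ · · · · ·
· · · · · · · ·
· · · · · · · ·
· · · · ♙ · · ·
♙ ♙ ♙ ♙ · ♙ ♙ ♙
♖ ♘ ♗ ♕ ♔ ♗ ♘ ♖


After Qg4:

♜ · ♝ ♛ ♚ ♝ ♞ ♜
♟ ♟ ♟ ♟ ♟ ♟ ♟ ♟
· · ♞ · · · · ·
· · · · · · · ·
· · · · · · ♕ ·
· · · · ♙ · · ·
♙ ♙ ♙ ♙ · ♙ ♙ ♙
♖ ♘ ♗ · ♔ ♗ ♘ ♖


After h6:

♜ · ♝ ♛ ♚ ♝ ♞ ♜
♟ ♟ ♟ ♟ ♟ ♟ ♟ ·
· · ♞ · · · · ♟
· · · · · · · ·
· · · · · · ♕ ·
· · · · ♙ · · ·
♙ ♙ ♙ ♙ · ♙ ♙ ♙
♖ ♘ ♗ · ♔ ♗ ♘ ♖


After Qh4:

♜ · ♝ ♛ ♚ ♝ ♞ ♜
♟ ♟ ♟ ♟ ♟ ♟ ♟ ·
· · ♞ · · · · ♟
· · · · · · · ·
· · · · · · · ♕
· · · · ♙ · · ·
♙ ♙ ♙ ♙ · ♙ ♙ ♙
♖ ♘ ♗ · ♔ ♗ ♘ ♖



  a b c d e f g h
  ─────────────────
8│♜ · ♝ ♛ ♚ ♝ ♞ ♜│8
7│♟ ♟ ♟ ♟ ♟ ♟ ♟ ·│7
6│· · ♞ · · · · ♟│6
5│· · · · · · · ·│5
4│· · · · · · · ♕│4
3│· · · · ♙ · · ·│3
2│♙ ♙ ♙ ♙ · ♙ ♙ ♙│2
1│♖ ♘ ♗ · ♔ ♗ ♘ ♖│1
  ─────────────────
  a b c d e f g h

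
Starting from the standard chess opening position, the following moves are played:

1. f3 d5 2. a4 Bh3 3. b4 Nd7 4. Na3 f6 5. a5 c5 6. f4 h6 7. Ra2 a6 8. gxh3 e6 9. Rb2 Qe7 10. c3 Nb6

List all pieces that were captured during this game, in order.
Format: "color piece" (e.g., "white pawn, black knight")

Tracking captures:
  gxh3: captured black bishop

black bishop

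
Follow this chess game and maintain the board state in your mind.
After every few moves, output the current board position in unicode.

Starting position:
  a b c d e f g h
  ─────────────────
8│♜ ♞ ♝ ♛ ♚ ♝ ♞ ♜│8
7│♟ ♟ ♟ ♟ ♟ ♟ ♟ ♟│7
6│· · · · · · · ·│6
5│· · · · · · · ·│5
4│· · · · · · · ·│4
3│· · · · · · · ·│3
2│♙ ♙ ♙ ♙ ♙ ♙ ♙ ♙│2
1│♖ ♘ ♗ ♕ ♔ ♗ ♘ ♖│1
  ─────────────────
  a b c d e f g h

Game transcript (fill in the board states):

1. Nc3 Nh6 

  a b c d e f g h
  ─────────────────
8│♜ ♞ ♝ ♛ ♚ ♝ · ♜│8
7│♟ ♟ ♟ ♟ ♟ ♟ ♟ ♟│7
6│· · · · · · · ♞│6
5│· · · · · · · ·│5
4│· · · · · · · ·│4
3│· · ♘ · · · · ·│3
2│♙ ♙ ♙ ♙ ♙ ♙ ♙ ♙│2
1│♖ · ♗ ♕ ♔ ♗ ♘ ♖│1
  ─────────────────
  a b c d e f g h

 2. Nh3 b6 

  a b c d e f g h
  ─────────────────
8│♜ ♞ ♝ ♛ ♚ ♝ · ♜│8
7│♟ · ♟ ♟ ♟ ♟ ♟ ♟│7
6│· ♟ · · · · · ♞│6
5│· · · · · · · ·│5
4│· · · · · · · ·│4
3│· · ♘ · · · · ♘│3
2│♙ ♙ ♙ ♙ ♙ ♙ ♙ ♙│2
1│♖ · ♗ ♕ ♔ ♗ · ♖│1
  ─────────────────
  a b c d e f g h

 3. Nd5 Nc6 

  a b c d e f g h
  ─────────────────
8│♜ · ♝ ♛ ♚ ♝ · ♜│8
7│♟ · ♟ ♟ ♟ ♟ ♟ ♟│7
6│· ♟ ♞ · · · · ♞│6
5│· · · ♘ · · · ·│5
4│· · · · · · · ·│4
3│· · · · · · · ♘│3
2│♙ ♙ ♙ ♙ ♙ ♙ ♙ ♙│2
1│♖ · ♗ ♕ ♔ ♗ · ♖│1
  ─────────────────
  a b c d e f g h

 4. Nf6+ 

  a b c d e f g h
  ─────────────────
8│♜ · ♝ ♛ ♚ ♝ · ♜│8
7│♟ · ♟ ♟ ♟ ♟ ♟ ♟│7
6│· ♟ ♞ · · ♘ · ♞│6
5│· · · · · · · ·│5
4│· · · · · · · ·│4
3│· · · · · · · ♘│3
2│♙ ♙ ♙ ♙ ♙ ♙ ♙ ♙│2
1│♖ · ♗ ♕ ♔ ♗ · ♖│1
  ─────────────────
  a b c d e f g h


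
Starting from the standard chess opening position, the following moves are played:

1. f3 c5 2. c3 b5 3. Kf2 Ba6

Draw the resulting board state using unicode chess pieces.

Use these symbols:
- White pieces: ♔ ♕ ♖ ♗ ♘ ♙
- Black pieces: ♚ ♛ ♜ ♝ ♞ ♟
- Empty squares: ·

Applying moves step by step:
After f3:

♜ ♞ ♝ ♛ ♚ ♝ ♞ ♜
♟ ♟ ♟ ♟ ♟ ♟ ♟ ♟
· · · · · · · ·
· · · · · · · ·
· · · · · · · ·
· · · · · ♙ · ·
♙ ♙ ♙ ♙ ♙ · ♙ ♙
♖ ♘ ♗ ♕ ♔ ♗ ♘ ♖


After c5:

♜ ♞ ♝ ♛ ♚ ♝ ♞ ♜
♟ ♟ · ♟ ♟ ♟ ♟ ♟
· · · · · · · ·
· · ♟ · · · · ·
· · · · · · · ·
· · · · · ♙ · ·
♙ ♙ ♙ ♙ ♙ · ♙ ♙
♖ ♘ ♗ ♕ ♔ ♗ ♘ ♖


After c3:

♜ ♞ ♝ ♛ ♚ ♝ ♞ ♜
♟ ♟ · ♟ ♟ ♟ ♟ ♟
· · · · · · · ·
· · ♟ · · · · ·
· · · · · · · ·
· · ♙ · · ♙ · ·
♙ ♙ · ♙ ♙ · ♙ ♙
♖ ♘ ♗ ♕ ♔ ♗ ♘ ♖


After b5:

♜ ♞ ♝ ♛ ♚ ♝ ♞ ♜
♟ · · ♟ ♟ ♟ ♟ ♟
· · · · · · · ·
· ♟ ♟ · · · · ·
· · · · · · · ·
· · ♙ · · ♙ · ·
♙ ♙ · ♙ ♙ · ♙ ♙
♖ ♘ ♗ ♕ ♔ ♗ ♘ ♖


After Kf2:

♜ ♞ ♝ ♛ ♚ ♝ ♞ ♜
♟ · · ♟ ♟ ♟ ♟ ♟
· · · · · · · ·
· ♟ ♟ · · · · ·
· · · · · · · ·
· · ♙ · · ♙ · ·
♙ ♙ · ♙ ♙ ♔ ♙ ♙
♖ ♘ ♗ ♕ · ♗ ♘ ♖


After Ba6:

♜ ♞ · ♛ ♚ ♝ ♞ ♜
♟ · · ♟ ♟ ♟ ♟ ♟
♝ · · · · · · ·
· ♟ ♟ · · · · ·
· · · · · · · ·
· · ♙ · · ♙ · ·
♙ ♙ · ♙ ♙ ♔ ♙ ♙
♖ ♘ ♗ ♕ · ♗ ♘ ♖



  a b c d e f g h
  ─────────────────
8│♜ ♞ · ♛ ♚ ♝ ♞ ♜│8
7│♟ · · ♟ ♟ ♟ ♟ ♟│7
6│♝ · · · · · · ·│6
5│· ♟ ♟ · · · · ·│5
4│· · · · · · · ·│4
3│· · ♙ · · ♙ · ·│3
2│♙ ♙ · ♙ ♙ ♔ ♙ ♙│2
1│♖ ♘ ♗ ♕ · ♗ ♘ ♖│1
  ─────────────────
  a b c d e f g h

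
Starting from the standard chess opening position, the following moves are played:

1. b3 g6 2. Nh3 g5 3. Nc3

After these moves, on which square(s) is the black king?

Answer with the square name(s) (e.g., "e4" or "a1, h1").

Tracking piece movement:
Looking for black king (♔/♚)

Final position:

  a b c d e f g h
  ─────────────────
8│♜ ♞ ♝ ♛ ♚ ♝ ♞ ♜│8
7│♟ ♟ ♟ ♟ ♟ ♟ · ♟│7
6│· · · · · · · ·│6
5│· · · · · · ♟ ·│5
4│· · · · · · · ·│4
3│· ♙ ♘ · · · · ♘│3
2│♙ · ♙ ♙ ♙ ♙ ♙ ♙│2
1│♖ · ♗ ♕ ♔ ♗ · ♖│1
  ─────────────────
  a b c d e f g h


e8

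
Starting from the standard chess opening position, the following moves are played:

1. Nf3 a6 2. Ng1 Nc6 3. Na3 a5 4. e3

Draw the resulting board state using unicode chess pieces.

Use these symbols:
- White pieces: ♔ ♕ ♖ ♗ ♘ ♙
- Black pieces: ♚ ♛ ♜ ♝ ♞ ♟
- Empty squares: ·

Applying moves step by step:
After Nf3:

♜ ♞ ♝ ♛ ♚ ♝ ♞ ♜
♟ ♟ ♟ ♟ ♟ ♟ ♟ ♟
· · · · · · · ·
· · · · · · · ·
· · · · · · · ·
· · · · · ♘ · ·
♙ ♙ ♙ ♙ ♙ ♙ ♙ ♙
♖ ♘ ♗ ♕ ♔ ♗ · ♖


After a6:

♜ ♞ ♝ ♛ ♚ ♝ ♞ ♜
· ♟ ♟ ♟ ♟ ♟ ♟ ♟
♟ · · · · · · ·
· · · · · · · ·
· · · · · · · ·
· · · · · ♘ · ·
♙ ♙ ♙ ♙ ♙ ♙ ♙ ♙
♖ ♘ ♗ ♕ ♔ ♗ · ♖


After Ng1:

♜ ♞ ♝ ♛ ♚ ♝ ♞ ♜
· ♟ ♟ ♟ ♟ ♟ ♟ ♟
♟ · · · · · · ·
· · · · · · · ·
· · · · · · · ·
· · · · · · · ·
♙ ♙ ♙ ♙ ♙ ♙ ♙ ♙
♖ ♘ ♗ ♕ ♔ ♗ ♘ ♖


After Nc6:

♜ · ♝ ♛ ♚ ♝ ♞ ♜
· ♟ ♟ ♟ ♟ ♟ ♟ ♟
♟ · ♞ · · · · ·
· · · · · · · ·
· · · · · · · ·
· · · · · · · ·
♙ ♙ ♙ ♙ ♙ ♙ ♙ ♙
♖ ♘ ♗ ♕ ♔ ♗ ♘ ♖


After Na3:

♜ · ♝ ♛ ♚ ♝ ♞ ♜
· ♟ ♟ ♟ ♟ ♟ ♟ ♟
♟ · ♞ · · · · ·
· · · · · · · ·
· · · · · · · ·
♘ · · · · · · ·
♙ ♙ ♙ ♙ ♙ ♙ ♙ ♙
♖ · ♗ ♕ ♔ ♗ ♘ ♖


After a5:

♜ · ♝ ♛ ♚ ♝ ♞ ♜
· ♟ ♟ ♟ ♟ ♟ ♟ ♟
· · ♞ · · · · ·
♟ · · · · · · ·
· · · · · · · ·
♘ · · · · · · ·
♙ ♙ ♙ ♙ ♙ ♙ ♙ ♙
♖ · ♗ ♕ ♔ ♗ ♘ ♖


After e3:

♜ · ♝ ♛ ♚ ♝ ♞ ♜
· ♟ ♟ ♟ ♟ ♟ ♟ ♟
· · ♞ · · · · ·
♟ · · · · · · ·
· · · · · · · ·
♘ · · · ♙ · · ·
♙ ♙ ♙ ♙ · ♙ ♙ ♙
♖ · ♗ ♕ ♔ ♗ ♘ ♖



  a b c d e f g h
  ─────────────────
8│♜ · ♝ ♛ ♚ ♝ ♞ ♜│8
7│· ♟ ♟ ♟ ♟ ♟ ♟ ♟│7
6│· · ♞ · · · · ·│6
5│♟ · · · · · · ·│5
4│· · · · · · · ·│4
3│♘ · · · ♙ · · ·│3
2│♙ ♙ ♙ ♙ · ♙ ♙ ♙│2
1│♖ · ♗ ♕ ♔ ♗ ♘ ♖│1
  ─────────────────
  a b c d e f g h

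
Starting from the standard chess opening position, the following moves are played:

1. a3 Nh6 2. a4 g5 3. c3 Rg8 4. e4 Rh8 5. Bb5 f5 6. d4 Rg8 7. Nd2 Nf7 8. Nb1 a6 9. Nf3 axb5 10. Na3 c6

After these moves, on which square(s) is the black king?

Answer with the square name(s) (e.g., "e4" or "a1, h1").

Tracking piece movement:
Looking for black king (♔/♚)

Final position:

  a b c d e f g h
  ─────────────────
8│♜ ♞ ♝ ♛ ♚ ♝ ♜ ·│8
7│· ♟ · ♟ ♟ ♞ · ♟│7
6│· · ♟ · · · · ·│6
5│· ♟ · · · ♟ ♟ ·│5
4│♙ · · ♙ ♙ · · ·│4
3│♘ · ♙ · · ♘ · ·│3
2│· ♙ · · · ♙ ♙ ♙│2
1│♖ · ♗ ♕ ♔ · · ♖│1
  ─────────────────
  a b c d e f g h


e8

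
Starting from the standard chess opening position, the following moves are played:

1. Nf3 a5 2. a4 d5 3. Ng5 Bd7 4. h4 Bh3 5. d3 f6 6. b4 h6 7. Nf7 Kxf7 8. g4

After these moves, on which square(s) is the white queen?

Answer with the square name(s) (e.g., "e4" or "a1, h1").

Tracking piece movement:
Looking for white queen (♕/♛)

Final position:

  a b c d e f g h
  ─────────────────
8│♜ ♞ · ♛ · ♝ ♞ ♜│8
7│· ♟ ♟ · ♟ ♚ ♟ ·│7
6│· · · · · ♟ · ♟│6
5│♟ · · ♟ · · · ·│5
4│♙ ♙ · · · · ♙ ♙│4
3│· · · ♙ · · · ♝│3
2│· · ♙ · ♙ ♙ · ·│2
1│♖ ♘ ♗ ♕ ♔ ♗ · ♖│1
  ─────────────────
  a b c d e f g h


d1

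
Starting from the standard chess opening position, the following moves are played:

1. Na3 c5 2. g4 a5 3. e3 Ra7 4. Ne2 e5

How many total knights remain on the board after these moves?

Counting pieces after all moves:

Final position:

  a b c d e f g h
  ─────────────────
8│· ♞ ♝ ♛ ♚ ♝ ♞ ♜│8
7│♜ ♟ · ♟ · ♟ ♟ ♟│7
6│· · · · · · · ·│6
5│♟ · ♟ · ♟ · · ·│5
4│· · · · · · ♙ ·│4
3│♘ · · · ♙ · · ·│3
2│♙ ♙ ♙ ♙ ♘ ♙ · ♙│2
1│♖ · ♗ ♕ ♔ ♗ · ♖│1
  ─────────────────
  a b c d e f g h


4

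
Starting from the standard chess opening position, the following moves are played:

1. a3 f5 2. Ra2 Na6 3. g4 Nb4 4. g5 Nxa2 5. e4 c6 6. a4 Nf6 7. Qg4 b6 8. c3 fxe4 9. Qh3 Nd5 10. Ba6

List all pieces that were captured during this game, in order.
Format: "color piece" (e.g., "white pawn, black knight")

Tracking captures:
  Nxa2: captured white rook
  fxe4: captured white pawn

white rook, white pawn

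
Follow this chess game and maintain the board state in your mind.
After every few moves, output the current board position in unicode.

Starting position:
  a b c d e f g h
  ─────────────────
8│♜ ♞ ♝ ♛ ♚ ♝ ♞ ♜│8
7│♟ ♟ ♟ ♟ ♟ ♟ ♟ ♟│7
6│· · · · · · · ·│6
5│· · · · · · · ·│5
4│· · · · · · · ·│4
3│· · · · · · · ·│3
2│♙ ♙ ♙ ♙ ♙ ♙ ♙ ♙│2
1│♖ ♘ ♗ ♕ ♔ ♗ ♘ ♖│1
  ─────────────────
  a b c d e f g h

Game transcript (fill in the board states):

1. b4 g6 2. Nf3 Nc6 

  a b c d e f g h
  ─────────────────
8│♜ · ♝ ♛ ♚ ♝ ♞ ♜│8
7│♟ ♟ ♟ ♟ ♟ ♟ · ♟│7
6│· · ♞ · · · ♟ ·│6
5│· · · · · · · ·│5
4│· ♙ · · · · · ·│4
3│· · · · · ♘ · ·│3
2│♙ · ♙ ♙ ♙ ♙ ♙ ♙│2
1│♖ ♘ ♗ ♕ ♔ ♗ · ♖│1
  ─────────────────
  a b c d e f g h

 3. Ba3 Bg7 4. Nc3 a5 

  a b c d e f g h
  ─────────────────
8│♜ · ♝ ♛ ♚ · ♞ ♜│8
7│· ♟ ♟ ♟ ♟ ♟ ♝ ♟│7
6│· · ♞ · · · ♟ ·│6
5│♟ · · · · · · ·│5
4│· ♙ · · · · · ·│4
3│♗ · ♘ · · ♘ · ·│3
2│♙ · ♙ ♙ ♙ ♙ ♙ ♙│2
1│♖ · · ♕ ♔ ♗ · ♖│1
  ─────────────────
  a b c d e f g h

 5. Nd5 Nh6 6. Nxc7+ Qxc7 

  a b c d e f g h
  ─────────────────
8│♜ · ♝ · ♚ · · ♜│8
7│· ♟ ♛ ♟ ♟ ♟ ♝ ♟│7
6│· · ♞ · · · ♟ ♞│6
5│♟ · · · · · · ·│5
4│· ♙ · · · · · ·│4
3│♗ · · · · ♘ · ·│3
2│♙ · ♙ ♙ ♙ ♙ ♙ ♙│2
1│♖ · · ♕ ♔ ♗ · ♖│1
  ─────────────────
  a b c d e f g h



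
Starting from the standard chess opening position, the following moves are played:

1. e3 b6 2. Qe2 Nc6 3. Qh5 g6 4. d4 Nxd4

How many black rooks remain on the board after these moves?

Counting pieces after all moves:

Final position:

  a b c d e f g h
  ─────────────────
8│♜ · ♝ ♛ ♚ ♝ ♞ ♜│8
7│♟ · ♟ ♟ ♟ ♟ · ♟│7
6│· ♟ · · · · ♟ ·│6
5│· · · · · · · ♕│5
4│· · · ♞ · · · ·│4
3│· · · · ♙ · · ·│3
2│♙ ♙ ♙ · · ♙ ♙ ♙│2
1│♖ ♘ ♗ · ♔ ♗ ♘ ♖│1
  ─────────────────
  a b c d e f g h


2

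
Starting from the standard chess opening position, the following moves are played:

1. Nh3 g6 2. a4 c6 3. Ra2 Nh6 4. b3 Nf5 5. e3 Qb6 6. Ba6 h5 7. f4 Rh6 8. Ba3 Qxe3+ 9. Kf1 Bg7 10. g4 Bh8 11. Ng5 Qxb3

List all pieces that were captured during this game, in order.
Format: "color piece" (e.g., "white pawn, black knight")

Tracking captures:
  Qxe3+: captured white pawn
  Qxb3: captured white pawn

white pawn, white pawn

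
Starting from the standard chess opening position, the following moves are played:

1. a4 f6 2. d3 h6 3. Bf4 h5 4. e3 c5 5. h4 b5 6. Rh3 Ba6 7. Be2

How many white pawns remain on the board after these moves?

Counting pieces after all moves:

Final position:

  a b c d e f g h
  ─────────────────
8│♜ ♞ · ♛ ♚ ♝ ♞ ♜│8
7│♟ · · ♟ ♟ · ♟ ·│7
6│♝ · · · · ♟ · ·│6
5│· ♟ ♟ · · · · ♟│5
4│♙ · · · · ♗ · ♙│4
3│· · · ♙ ♙ · · ♖│3
2│· ♙ ♙ · ♗ ♙ ♙ ·│2
1│♖ ♘ · ♕ ♔ · ♘ ·│1
  ─────────────────
  a b c d e f g h


8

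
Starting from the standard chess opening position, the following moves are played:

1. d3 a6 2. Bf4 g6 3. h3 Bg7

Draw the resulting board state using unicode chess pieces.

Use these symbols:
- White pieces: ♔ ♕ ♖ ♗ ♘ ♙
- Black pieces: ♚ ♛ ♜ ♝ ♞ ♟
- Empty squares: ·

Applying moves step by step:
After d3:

♜ ♞ ♝ ♛ ♚ ♝ ♞ ♜
♟ ♟ ♟ ♟ ♟ ♟ ♟ ♟
· · · · · · · ·
· · · · · · · ·
· · · · · · · ·
· · · ♙ · · · ·
♙ ♙ ♙ · ♙ ♙ ♙ ♙
♖ ♘ ♗ ♕ ♔ ♗ ♘ ♖


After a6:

♜ ♞ ♝ ♛ ♚ ♝ ♞ ♜
· ♟ ♟ ♟ ♟ ♟ ♟ ♟
♟ · · · · · · ·
· · · · · · · ·
· · · · · · · ·
· · · ♙ · · · ·
♙ ♙ ♙ · ♙ ♙ ♙ ♙
♖ ♘ ♗ ♕ ♔ ♗ ♘ ♖


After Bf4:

♜ ♞ ♝ ♛ ♚ ♝ ♞ ♜
· ♟ ♟ ♟ ♟ ♟ ♟ ♟
♟ · · · · · · ·
· · · · · · · ·
· · · · · ♗ · ·
· · · ♙ · · · ·
♙ ♙ ♙ · ♙ ♙ ♙ ♙
♖ ♘ · ♕ ♔ ♗ ♘ ♖


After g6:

♜ ♞ ♝ ♛ ♚ ♝ ♞ ♜
· ♟ ♟ ♟ ♟ ♟ · ♟
♟ · · · · · ♟ ·
· · · · · · · ·
· · · · · ♗ · ·
· · · ♙ · · · ·
♙ ♙ ♙ · ♙ ♙ ♙ ♙
♖ ♘ · ♕ ♔ ♗ ♘ ♖


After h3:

♜ ♞ ♝ ♛ ♚ ♝ ♞ ♜
· ♟ ♟ ♟ ♟ ♟ · ♟
♟ · · · · · ♟ ·
· · · · · · · ·
· · · · · ♗ · ·
· · · ♙ · · · ♙
♙ ♙ ♙ · ♙ ♙ ♙ ·
♖ ♘ · ♕ ♔ ♗ ♘ ♖


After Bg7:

♜ ♞ ♝ ♛ ♚ · ♞ ♜
· ♟ ♟ ♟ ♟ ♟ ♝ ♟
♟ · · · · · ♟ ·
· · · · · · · ·
· · · · · ♗ · ·
· · · ♙ · · · ♙
♙ ♙ ♙ · ♙ ♙ ♙ ·
♖ ♘ · ♕ ♔ ♗ ♘ ♖



  a b c d e f g h
  ─────────────────
8│♜ ♞ ♝ ♛ ♚ · ♞ ♜│8
7│· ♟ ♟ ♟ ♟ ♟ ♝ ♟│7
6│♟ · · · · · ♟ ·│6
5│· · · · · · · ·│5
4│· · · · · ♗ · ·│4
3│· · · ♙ · · · ♙│3
2│♙ ♙ ♙ · ♙ ♙ ♙ ·│2
1│♖ ♘ · ♕ ♔ ♗ ♘ ♖│1
  ─────────────────
  a b c d e f g h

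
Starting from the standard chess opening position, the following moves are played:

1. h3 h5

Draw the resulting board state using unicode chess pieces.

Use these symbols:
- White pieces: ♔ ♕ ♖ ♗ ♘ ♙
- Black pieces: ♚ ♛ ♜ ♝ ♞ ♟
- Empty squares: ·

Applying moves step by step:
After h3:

♜ ♞ ♝ ♛ ♚ ♝ ♞ ♜
♟ ♟ ♟ ♟ ♟ ♟ ♟ ♟
· · · · · · · ·
· · · · · · · ·
· · · · · · · ·
· · · · · · · ♙
♙ ♙ ♙ ♙ ♙ ♙ ♙ ·
♖ ♘ ♗ ♕ ♔ ♗ ♘ ♖


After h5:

♜ ♞ ♝ ♛ ♚ ♝ ♞ ♜
♟ ♟ ♟ ♟ ♟ ♟ ♟ ·
· · · · · · · ·
· · · · · · · ♟
· · · · · · · ·
· · · · · · · ♙
♙ ♙ ♙ ♙ ♙ ♙ ♙ ·
♖ ♘ ♗ ♕ ♔ ♗ ♘ ♖



  a b c d e f g h
  ─────────────────
8│♜ ♞ ♝ ♛ ♚ ♝ ♞ ♜│8
7│♟ ♟ ♟ ♟ ♟ ♟ ♟ ·│7
6│· · · · · · · ·│6
5│· · · · · · · ♟│5
4│· · · · · · · ·│4
3│· · · · · · · ♙│3
2│♙ ♙ ♙ ♙ ♙ ♙ ♙ ·│2
1│♖ ♘ ♗ ♕ ♔ ♗ ♘ ♖│1
  ─────────────────
  a b c d e f g h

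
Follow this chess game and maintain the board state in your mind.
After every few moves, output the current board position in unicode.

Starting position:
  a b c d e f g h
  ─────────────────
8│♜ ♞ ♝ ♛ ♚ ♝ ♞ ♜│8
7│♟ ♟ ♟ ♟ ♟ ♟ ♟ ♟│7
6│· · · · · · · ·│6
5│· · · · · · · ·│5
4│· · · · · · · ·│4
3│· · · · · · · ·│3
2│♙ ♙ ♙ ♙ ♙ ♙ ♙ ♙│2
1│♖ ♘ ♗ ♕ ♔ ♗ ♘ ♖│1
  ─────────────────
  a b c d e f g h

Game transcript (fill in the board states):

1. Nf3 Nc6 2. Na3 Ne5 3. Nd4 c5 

  a b c d e f g h
  ─────────────────
8│♜ · ♝ ♛ ♚ ♝ ♞ ♜│8
7│♟ ♟ · ♟ ♟ ♟ ♟ ♟│7
6│· · · · · · · ·│6
5│· · ♟ · ♞ · · ·│5
4│· · · ♘ · · · ·│4
3│♘ · · · · · · ·│3
2│♙ ♙ ♙ ♙ ♙ ♙ ♙ ♙│2
1│♖ · ♗ ♕ ♔ ♗ · ♖│1
  ─────────────────
  a b c d e f g h

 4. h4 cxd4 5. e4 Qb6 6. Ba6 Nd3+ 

  a b c d e f g h
  ─────────────────
8│♜ · ♝ · ♚ ♝ ♞ ♜│8
7│♟ ♟ · ♟ ♟ ♟ ♟ ♟│7
6│♗ ♛ · · · · · ·│6
5│· · · · · · · ·│5
4│· · · ♟ ♙ · · ♙│4
3│♘ · · ♞ · · · ·│3
2│♙ ♙ ♙ ♙ · ♙ ♙ ·│2
1│♖ · ♗ ♕ ♔ · · ♖│1
  ─────────────────
  a b c d e f g h

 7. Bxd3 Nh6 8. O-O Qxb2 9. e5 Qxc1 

  a b c d e f g h
  ─────────────────
8│♜ · ♝ · ♚ ♝ · ♜│8
7│♟ ♟ · ♟ ♟ ♟ ♟ ♟│7
6│· · · · · · · ♞│6
5│· · · · ♙ · · ·│5
4│· · · ♟ · · · ♙│4
3│♘ · · ♗ · · · ·│3
2│♙ · ♙ ♙ · ♙ ♙ ·│2
1│♖ · ♛ ♕ · ♖ ♔ ·│1
  ─────────────────
  a b c d e f g h

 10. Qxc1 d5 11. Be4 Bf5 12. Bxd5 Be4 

  a b c d e f g h
  ─────────────────
8│♜ · · · ♚ ♝ · ♜│8
7│♟ ♟ · · ♟ ♟ ♟ ♟│7
6│· · · · · · · ♞│6
5│· · · ♗ ♙ · · ·│5
4│· · · ♟ ♝ · · ♙│4
3│♘ · · · · · · ·│3
2│♙ · ♙ ♙ · ♙ ♙ ·│2
1│♖ · ♕ · · ♖ ♔ ·│1
  ─────────────────
  a b c d e f g h

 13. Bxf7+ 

  a b c d e f g h
  ─────────────────
8│♜ · · · ♚ ♝ · ♜│8
7│♟ ♟ · · ♟ ♗ ♟ ♟│7
6│· · · · · · · ♞│6
5│· · · · ♙ · · ·│5
4│· · · ♟ ♝ · · ♙│4
3│♘ · · · · · · ·│3
2│♙ · ♙ ♙ · ♙ ♙ ·│2
1│♖ · ♕ · · ♖ ♔ ·│1
  ─────────────────
  a b c d e f g h


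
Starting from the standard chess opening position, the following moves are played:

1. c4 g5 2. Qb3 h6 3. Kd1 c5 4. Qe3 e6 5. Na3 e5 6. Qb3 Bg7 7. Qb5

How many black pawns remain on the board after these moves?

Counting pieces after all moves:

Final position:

  a b c d e f g h
  ─────────────────
8│♜ ♞ ♝ ♛ ♚ · ♞ ♜│8
7│♟ ♟ · ♟ · ♟ ♝ ·│7
6│· · · · · · · ♟│6
5│· ♕ ♟ · ♟ · ♟ ·│5
4│· · ♙ · · · · ·│4
3│♘ · · · · · · ·│3
2│♙ ♙ · ♙ ♙ ♙ ♙ ♙│2
1│♖ · ♗ ♔ · ♗ ♘ ♖│1
  ─────────────────
  a b c d e f g h


8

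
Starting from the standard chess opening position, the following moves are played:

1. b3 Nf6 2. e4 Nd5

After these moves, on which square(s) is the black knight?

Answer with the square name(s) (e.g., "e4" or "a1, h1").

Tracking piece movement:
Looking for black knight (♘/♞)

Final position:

  a b c d e f g h
  ─────────────────
8│♜ ♞ ♝ ♛ ♚ ♝ · ♜│8
7│♟ ♟ ♟ ♟ ♟ ♟ ♟ ♟│7
6│· · · · · · · ·│6
5│· · · ♞ · · · ·│5
4│· · · · ♙ · · ·│4
3│· ♙ · · · · · ·│3
2│♙ · ♙ ♙ · ♙ ♙ ♙│2
1│♖ ♘ ♗ ♕ ♔ ♗ ♘ ♖│1
  ─────────────────
  a b c d e f g h


b8, d5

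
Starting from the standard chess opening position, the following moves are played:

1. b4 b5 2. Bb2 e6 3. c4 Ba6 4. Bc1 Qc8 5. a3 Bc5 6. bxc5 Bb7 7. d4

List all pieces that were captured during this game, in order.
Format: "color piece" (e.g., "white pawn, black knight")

Tracking captures:
  bxc5: captured black bishop

black bishop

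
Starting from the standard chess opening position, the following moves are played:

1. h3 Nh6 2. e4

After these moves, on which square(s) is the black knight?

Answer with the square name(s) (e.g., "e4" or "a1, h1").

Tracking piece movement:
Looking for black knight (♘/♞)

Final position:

  a b c d e f g h
  ─────────────────
8│♜ ♞ ♝ ♛ ♚ ♝ · ♜│8
7│♟ ♟ ♟ ♟ ♟ ♟ ♟ ♟│7
6│· · · · · · · ♞│6
5│· · · · · · · ·│5
4│· · · · ♙ · · ·│4
3│· · · · · · · ♙│3
2│♙ ♙ ♙ ♙ · ♙ ♙ ·│2
1│♖ ♘ ♗ ♕ ♔ ♗ ♘ ♖│1
  ─────────────────
  a b c d e f g h


b8, h6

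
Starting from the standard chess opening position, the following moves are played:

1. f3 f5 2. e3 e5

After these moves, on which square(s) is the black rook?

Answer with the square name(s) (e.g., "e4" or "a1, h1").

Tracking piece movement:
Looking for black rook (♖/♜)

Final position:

  a b c d e f g h
  ─────────────────
8│♜ ♞ ♝ ♛ ♚ ♝ ♞ ♜│8
7│♟ ♟ ♟ ♟ · · ♟ ♟│7
6│· · · · · · · ·│6
5│· · · · ♟ ♟ · ·│5
4│· · · · · · · ·│4
3│· · · · ♙ ♙ · ·│3
2│♙ ♙ ♙ ♙ · · ♙ ♙│2
1│♖ ♘ ♗ ♕ ♔ ♗ ♘ ♖│1
  ─────────────────
  a b c d e f g h


a8, h8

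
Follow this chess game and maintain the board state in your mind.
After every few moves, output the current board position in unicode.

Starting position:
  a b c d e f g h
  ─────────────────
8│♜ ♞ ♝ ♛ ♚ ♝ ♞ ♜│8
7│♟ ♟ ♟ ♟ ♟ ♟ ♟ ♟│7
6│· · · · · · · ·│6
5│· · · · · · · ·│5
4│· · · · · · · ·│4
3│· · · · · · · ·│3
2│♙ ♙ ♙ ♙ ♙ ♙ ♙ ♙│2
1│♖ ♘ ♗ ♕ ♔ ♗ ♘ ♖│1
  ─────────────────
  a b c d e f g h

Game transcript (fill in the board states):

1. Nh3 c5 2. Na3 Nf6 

  a b c d e f g h
  ─────────────────
8│♜ ♞ ♝ ♛ ♚ ♝ · ♜│8
7│♟ ♟ · ♟ ♟ ♟ ♟ ♟│7
6│· · · · · ♞ · ·│6
5│· · ♟ · · · · ·│5
4│· · · · · · · ·│4
3│♘ · · · · · · ♘│3
2│♙ ♙ ♙ ♙ ♙ ♙ ♙ ♙│2
1│♖ · ♗ ♕ ♔ ♗ · ♖│1
  ─────────────────
  a b c d e f g h

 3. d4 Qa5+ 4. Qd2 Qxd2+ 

  a b c d e f g h
  ─────────────────
8│♜ ♞ ♝ · ♚ ♝ · ♜│8
7│♟ ♟ · ♟ ♟ ♟ ♟ ♟│7
6│· · · · · ♞ · ·│6
5│· · ♟ · · · · ·│5
4│· · · ♙ · · · ·│4
3│♘ · · · · · · ♘│3
2│♙ ♙ ♙ ♛ ♙ ♙ ♙ ♙│2
1│♖ · ♗ · ♔ ♗ · ♖│1
  ─────────────────
  a b c d e f g h

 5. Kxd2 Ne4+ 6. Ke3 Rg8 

  a b c d e f g h
  ─────────────────
8│♜ ♞ ♝ · ♚ ♝ ♜ ·│8
7│♟ ♟ · ♟ ♟ ♟ ♟ ♟│7
6│· · · · · · · ·│6
5│· · ♟ · · · · ·│5
4│· · · ♙ ♞ · · ·│4
3│♘ · · · ♔ · · ♘│3
2│♙ ♙ ♙ · ♙ ♙ ♙ ♙│2
1│♖ · ♗ · · ♗ · ♖│1
  ─────────────────
  a b c d e f g h

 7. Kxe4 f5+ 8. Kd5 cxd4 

  a b c d e f g h
  ─────────────────
8│♜ ♞ ♝ · ♚ ♝ ♜ ·│8
7│♟ ♟ · ♟ ♟ · ♟ ♟│7
6│· · · · · · · ·│6
5│· · · ♔ · ♟ · ·│5
4│· · · ♟ · · · ·│4
3│♘ · · · · · · ♘│3
2│♙ ♙ ♙ · ♙ ♙ ♙ ♙│2
1│♖ · ♗ · · ♗ · ♖│1
  ─────────────────
  a b c d e f g h

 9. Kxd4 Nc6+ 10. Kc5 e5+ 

  a b c d e f g h
  ─────────────────
8│♜ · ♝ · ♚ ♝ ♜ ·│8
7│♟ ♟ · ♟ · · ♟ ♟│7
6│· · ♞ · · · · ·│6
5│· · ♔ · ♟ ♟ · ·│5
4│· · · · · · · ·│4
3│♘ · · · · · · ♘│3
2│♙ ♙ ♙ · ♙ ♙ ♙ ♙│2
1│♖ · ♗ · · ♗ · ♖│1
  ─────────────────
  a b c d e f g h



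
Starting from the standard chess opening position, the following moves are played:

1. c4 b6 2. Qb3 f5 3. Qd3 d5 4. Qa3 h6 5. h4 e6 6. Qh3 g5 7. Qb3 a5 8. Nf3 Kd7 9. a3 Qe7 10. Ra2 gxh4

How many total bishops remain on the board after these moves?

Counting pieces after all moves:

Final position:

  a b c d e f g h
  ─────────────────
8│♜ ♞ ♝ · · ♝ ♞ ♜│8
7│· · ♟ ♚ ♛ · · ·│7
6│· ♟ · · ♟ · · ♟│6
5│♟ · · ♟ · ♟ · ·│5
4│· · ♙ · · · · ♟│4
3│♙ ♕ · · · ♘ · ·│3
2│♖ ♙ · ♙ ♙ ♙ ♙ ·│2
1│· ♘ ♗ · ♔ ♗ · ♖│1
  ─────────────────
  a b c d e f g h


4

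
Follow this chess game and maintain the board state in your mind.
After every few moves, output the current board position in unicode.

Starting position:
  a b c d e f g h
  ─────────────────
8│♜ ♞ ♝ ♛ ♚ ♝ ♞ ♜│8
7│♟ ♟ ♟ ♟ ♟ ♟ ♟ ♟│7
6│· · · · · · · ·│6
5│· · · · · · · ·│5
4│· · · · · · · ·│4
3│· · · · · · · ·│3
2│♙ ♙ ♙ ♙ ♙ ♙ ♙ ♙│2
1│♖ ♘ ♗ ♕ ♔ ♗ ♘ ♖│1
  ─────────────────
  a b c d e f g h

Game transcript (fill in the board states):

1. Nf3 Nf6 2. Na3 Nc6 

  a b c d e f g h
  ─────────────────
8│♜ · ♝ ♛ ♚ ♝ · ♜│8
7│♟ ♟ ♟ ♟ ♟ ♟ ♟ ♟│7
6│· · ♞ · · ♞ · ·│6
5│· · · · · · · ·│5
4│· · · · · · · ·│4
3│♘ · · · · ♘ · ·│3
2│♙ ♙ ♙ ♙ ♙ ♙ ♙ ♙│2
1│♖ · ♗ ♕ ♔ ♗ · ♖│1
  ─────────────────
  a b c d e f g h

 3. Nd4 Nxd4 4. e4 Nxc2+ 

  a b c d e f g h
  ─────────────────
8│♜ · ♝ ♛ ♚ ♝ · ♜│8
7│♟ ♟ ♟ ♟ ♟ ♟ ♟ ♟│7
6│· · · · · ♞ · ·│6
5│· · · · · · · ·│5
4│· · · · ♙ · · ·│4
3│♘ · · · · · · ·│3
2│♙ ♙ ♞ ♙ · ♙ ♙ ♙│2
1│♖ · ♗ ♕ ♔ ♗ · ♖│1
  ─────────────────
  a b c d e f g h

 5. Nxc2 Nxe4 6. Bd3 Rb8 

  a b c d e f g h
  ─────────────────
8│· ♜ ♝ ♛ ♚ ♝ · ♜│8
7│♟ ♟ ♟ ♟ ♟ ♟ ♟ ♟│7
6│· · · · · · · ·│6
5│· · · · · · · ·│5
4│· · · · ♞ · · ·│4
3│· · · ♗ · · · ·│3
2│♙ ♙ ♘ ♙ · ♙ ♙ ♙│2
1│♖ · ♗ ♕ ♔ · · ♖│1
  ─────────────────
  a b c d e f g h



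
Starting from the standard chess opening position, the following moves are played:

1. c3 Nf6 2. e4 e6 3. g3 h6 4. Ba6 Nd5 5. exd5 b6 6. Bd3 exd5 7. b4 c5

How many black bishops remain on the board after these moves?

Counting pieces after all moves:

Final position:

  a b c d e f g h
  ─────────────────
8│♜ ♞ ♝ ♛ ♚ ♝ · ♜│8
7│♟ · · ♟ · ♟ ♟ ·│7
6│· ♟ · · · · · ♟│6
5│· · ♟ ♟ · · · ·│5
4│· ♙ · · · · · ·│4
3│· · ♙ ♗ · · ♙ ·│3
2│♙ · · ♙ · ♙ · ♙│2
1│♖ ♘ ♗ ♕ ♔ · ♘ ♖│1
  ─────────────────
  a b c d e f g h


2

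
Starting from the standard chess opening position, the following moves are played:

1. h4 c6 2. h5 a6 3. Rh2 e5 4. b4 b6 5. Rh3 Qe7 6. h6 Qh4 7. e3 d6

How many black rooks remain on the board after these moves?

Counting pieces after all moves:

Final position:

  a b c d e f g h
  ─────────────────
8│♜ ♞ ♝ · ♚ ♝ ♞ ♜│8
7│· · · · · ♟ ♟ ♟│7
6│♟ ♟ ♟ ♟ · · · ♙│6
5│· · · · ♟ · · ·│5
4│· ♙ · · · · · ♛│4
3│· · · · ♙ · · ♖│3
2│♙ · ♙ ♙ · ♙ ♙ ·│2
1│♖ ♘ ♗ ♕ ♔ ♗ ♘ ·│1
  ─────────────────
  a b c d e f g h


2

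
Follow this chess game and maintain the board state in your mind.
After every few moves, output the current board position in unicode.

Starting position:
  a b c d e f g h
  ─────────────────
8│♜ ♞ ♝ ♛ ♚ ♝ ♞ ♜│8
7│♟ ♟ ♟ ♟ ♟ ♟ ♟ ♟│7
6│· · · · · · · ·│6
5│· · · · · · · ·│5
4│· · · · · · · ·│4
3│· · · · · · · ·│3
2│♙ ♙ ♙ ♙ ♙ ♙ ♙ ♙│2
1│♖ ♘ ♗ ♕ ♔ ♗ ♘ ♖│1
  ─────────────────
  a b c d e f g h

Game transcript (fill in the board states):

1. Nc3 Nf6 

  a b c d e f g h
  ─────────────────
8│♜ ♞ ♝ ♛ ♚ ♝ · ♜│8
7│♟ ♟ ♟ ♟ ♟ ♟ ♟ ♟│7
6│· · · · · ♞ · ·│6
5│· · · · · · · ·│5
4│· · · · · · · ·│4
3│· · ♘ · · · · ·│3
2│♙ ♙ ♙ ♙ ♙ ♙ ♙ ♙│2
1│♖ · ♗ ♕ ♔ ♗ ♘ ♖│1
  ─────────────────
  a b c d e f g h

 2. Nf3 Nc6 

  a b c d e f g h
  ─────────────────
8│♜ · ♝ ♛ ♚ ♝ · ♜│8
7│♟ ♟ ♟ ♟ ♟ ♟ ♟ ♟│7
6│· · ♞ · · ♞ · ·│6
5│· · · · · · · ·│5
4│· · · · · · · ·│4
3│· · ♘ · · ♘ · ·│3
2│♙ ♙ ♙ ♙ ♙ ♙ ♙ ♙│2
1│♖ · ♗ ♕ ♔ ♗ · ♖│1
  ─────────────────
  a b c d e f g h

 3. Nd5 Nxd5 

  a b c d e f g h
  ─────────────────
8│♜ · ♝ ♛ ♚ ♝ · ♜│8
7│♟ ♟ ♟ ♟ ♟ ♟ ♟ ♟│7
6│· · ♞ · · · · ·│6
5│· · · ♞ · · · ·│5
4│· · · · · · · ·│4
3│· · · · · ♘ · ·│3
2│♙ ♙ ♙ ♙ ♙ ♙ ♙ ♙│2
1│♖ · ♗ ♕ ♔ ♗ · ♖│1
  ─────────────────
  a b c d e f g h



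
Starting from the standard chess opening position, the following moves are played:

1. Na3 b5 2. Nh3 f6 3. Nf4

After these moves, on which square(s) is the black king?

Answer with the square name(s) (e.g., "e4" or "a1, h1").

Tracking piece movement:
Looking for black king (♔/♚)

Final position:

  a b c d e f g h
  ─────────────────
8│♜ ♞ ♝ ♛ ♚ ♝ ♞ ♜│8
7│♟ · ♟ ♟ ♟ · ♟ ♟│7
6│· · · · · ♟ · ·│6
5│· ♟ · · · · · ·│5
4│· · · · · ♘ · ·│4
3│♘ · · · · · · ·│3
2│♙ ♙ ♙ ♙ ♙ ♙ ♙ ♙│2
1│♖ · ♗ ♕ ♔ ♗ · ♖│1
  ─────────────────
  a b c d e f g h


e8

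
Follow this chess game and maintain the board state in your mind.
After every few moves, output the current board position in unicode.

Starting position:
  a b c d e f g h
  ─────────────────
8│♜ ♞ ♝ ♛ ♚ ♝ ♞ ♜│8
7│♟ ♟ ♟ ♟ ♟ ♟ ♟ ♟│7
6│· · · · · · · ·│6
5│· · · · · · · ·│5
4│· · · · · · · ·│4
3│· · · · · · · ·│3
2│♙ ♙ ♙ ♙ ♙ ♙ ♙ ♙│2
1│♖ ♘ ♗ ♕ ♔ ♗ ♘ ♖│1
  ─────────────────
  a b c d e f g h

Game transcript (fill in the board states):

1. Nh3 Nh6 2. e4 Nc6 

  a b c d e f g h
  ─────────────────
8│♜ · ♝ ♛ ♚ ♝ · ♜│8
7│♟ ♟ ♟ ♟ ♟ ♟ ♟ ♟│7
6│· · ♞ · · · · ♞│6
5│· · · · · · · ·│5
4│· · · · ♙ · · ·│4
3│· · · · · · · ♘│3
2│♙ ♙ ♙ ♙ · ♙ ♙ ♙│2
1│♖ ♘ ♗ ♕ ♔ ♗ · ♖│1
  ─────────────────
  a b c d e f g h

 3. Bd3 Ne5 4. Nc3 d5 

  a b c d e f g h
  ─────────────────
8│♜ · ♝ ♛ ♚ ♝ · ♜│8
7│♟ ♟ ♟ · ♟ ♟ ♟ ♟│7
6│· · · · · · · ♞│6
5│· · · ♟ ♞ · · ·│5
4│· · · · ♙ · · ·│4
3│· · ♘ ♗ · · · ♘│3
2│♙ ♙ ♙ ♙ · ♙ ♙ ♙│2
1│♖ · ♗ ♕ ♔ · · ♖│1
  ─────────────────
  a b c d e f g h

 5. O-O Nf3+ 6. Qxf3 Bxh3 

  a b c d e f g h
  ─────────────────
8│♜ · · ♛ ♚ ♝ · ♜│8
7│♟ ♟ ♟ · ♟ ♟ ♟ ♟│7
6│· · · · · · · ♞│6
5│· · · ♟ · · · ·│5
4│· · · · ♙ · · ·│4
3│· · ♘ ♗ · ♕ · ♝│3
2│♙ ♙ ♙ ♙ · ♙ ♙ ♙│2
1│♖ · ♗ · · ♖ ♔ ·│1
  ─────────────────
  a b c d e f g h



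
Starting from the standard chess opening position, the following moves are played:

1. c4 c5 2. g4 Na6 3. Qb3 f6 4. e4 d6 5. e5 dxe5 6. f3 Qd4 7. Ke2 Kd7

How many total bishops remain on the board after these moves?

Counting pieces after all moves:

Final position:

  a b c d e f g h
  ─────────────────
8│♜ · ♝ · · ♝ ♞ ♜│8
7│♟ ♟ · ♚ ♟ · ♟ ♟│7
6│♞ · · · · ♟ · ·│6
5│· · ♟ · ♟ · · ·│5
4│· · ♙ ♛ · · ♙ ·│4
3│· ♕ · · · ♙ · ·│3
2│♙ ♙ · ♙ ♔ · · ♙│2
1│♖ ♘ ♗ · · ♗ ♘ ♖│1
  ─────────────────
  a b c d e f g h


4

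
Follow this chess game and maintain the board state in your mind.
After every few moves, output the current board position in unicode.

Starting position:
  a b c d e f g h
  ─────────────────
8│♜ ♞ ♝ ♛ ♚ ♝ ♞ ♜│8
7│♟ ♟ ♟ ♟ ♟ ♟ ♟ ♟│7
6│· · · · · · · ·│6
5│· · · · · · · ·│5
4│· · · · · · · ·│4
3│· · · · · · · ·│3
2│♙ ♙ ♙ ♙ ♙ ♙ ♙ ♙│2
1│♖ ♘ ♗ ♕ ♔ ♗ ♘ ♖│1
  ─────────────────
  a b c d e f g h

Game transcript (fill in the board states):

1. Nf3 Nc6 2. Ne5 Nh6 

  a b c d e f g h
  ─────────────────
8│♜ · ♝ ♛ ♚ ♝ · ♜│8
7│♟ ♟ ♟ ♟ ♟ ♟ ♟ ♟│7
6│· · ♞ · · · · ♞│6
5│· · · · ♘ · · ·│5
4│· · · · · · · ·│4
3│· · · · · · · ·│3
2│♙ ♙ ♙ ♙ ♙ ♙ ♙ ♙│2
1│♖ ♘ ♗ ♕ ♔ ♗ · ♖│1
  ─────────────────
  a b c d e f g h

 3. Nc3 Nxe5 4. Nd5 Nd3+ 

  a b c d e f g h
  ─────────────────
8│♜ · ♝ ♛ ♚ ♝ · ♜│8
7│♟ ♟ ♟ ♟ ♟ ♟ ♟ ♟│7
6│· · · · · · · ♞│6
5│· · · ♘ · · · ·│5
4│· · · · · · · ·│4
3│· · · ♞ · · · ·│3
2│♙ ♙ ♙ ♙ ♙ ♙ ♙ ♙│2
1│♖ · ♗ ♕ ♔ ♗ · ♖│1
  ─────────────────
  a b c d e f g h

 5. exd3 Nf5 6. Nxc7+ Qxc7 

  a b c d e f g h
  ─────────────────
8│♜ · ♝ · ♚ ♝ · ♜│8
7│♟ ♟ ♛ ♟ ♟ ♟ ♟ ♟│7
6│· · · · · · · ·│6
5│· · · · · ♞ · ·│5
4│· · · · · · · ·│4
3│· · · ♙ · · · ·│3
2│♙ ♙ ♙ ♙ · ♙ ♙ ♙│2
1│♖ · ♗ ♕ ♔ ♗ · ♖│1
  ─────────────────
  a b c d e f g h

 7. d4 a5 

  a b c d e f g h
  ─────────────────
8│♜ · ♝ · ♚ ♝ · ♜│8
7│· ♟ ♛ ♟ ♟ ♟ ♟ ♟│7
6│· · · · · · · ·│6
5│♟ · · · · ♞ · ·│5
4│· · · ♙ · · · ·│4
3│· · · · · · · ·│3
2│♙ ♙ ♙ ♙ · ♙ ♙ ♙│2
1│♖ · ♗ ♕ ♔ ♗ · ♖│1
  ─────────────────
  a b c d e f g h
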